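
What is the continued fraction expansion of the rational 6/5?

Run the Euclidean algorithm on 6 and 5; the successive quotients are the partial quotients a_0, a_1, ... (each step inverts the fractional part left over by the previous one):
  6 = 1*5 + 1, so a_0 = 1.
  5 = 5*1 + 0, so a_1 = 5.
The remainder reaches 0 after 2 divisions, so the expansion has 2 partial quotients, read off in order.

[1; 5]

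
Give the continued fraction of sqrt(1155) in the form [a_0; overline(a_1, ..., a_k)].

[33; overline(1, 66)]

Write x_i = (sqrt(1155) + m_i)/d_i with (m_0, d_0) = (0, 1). a_0 = floor(sqrt(1155)) = 33, since 33^2 = 1089 <= 1155 < 1156 = 34^2.
Iterate m_{i+1} = d_i*a_i - m_i, d_{i+1} = (1155 - m_{i+1}^2)/d_i, a_{i+1} = floor((a_0 + m_{i+1})/d_{i+1}):
  m_1 = 1*33 - 0 = 33, d_1 = (1155 - 33^2)/1 = 66/1 = 66, a_1 = floor((33 + 33)/66) = 1.
  m_2 = 66*1 - 33 = 33, d_2 = (1155 - 33^2)/66 = 66/66 = 1, a_2 = floor((33 + 33)/1) = 66.
  m_3 = 1*66 - 33 = 33, d_3 = (1155 - 33^2)/1 = 66/1 = 66: (m_3, d_3) = (m_1, d_1) = (33, 66), so from here the quotients repeat a_1, a_2; the period length is 2.
Hence the expansion of sqrt(1155) is a_0 = 33 followed by the repeating block 1, 66 (period 2).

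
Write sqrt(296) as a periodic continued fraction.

[17; (4, 1, 7, 1, 4, 34)]

Write x_i = (sqrt(296) + m_i)/d_i with (m_0, d_0) = (0, 1). a_0 = floor(sqrt(296)) = 17, since 17^2 = 289 <= 296 < 324 = 18^2.
Iterate m_{i+1} = d_i*a_i - m_i, d_{i+1} = (296 - m_{i+1}^2)/d_i, a_{i+1} = floor((a_0 + m_{i+1})/d_{i+1}):
  m_1 = 1*17 - 0 = 17, d_1 = (296 - 17^2)/1 = 7/1 = 7, a_1 = floor((17 + 17)/7) = 4.
  m_2 = 7*4 - 17 = 11, d_2 = (296 - 11^2)/7 = 175/7 = 25, a_2 = floor((17 + 11)/25) = 1.
  m_3 = 25*1 - 11 = 14, d_3 = (296 - 14^2)/25 = 100/25 = 4, a_3 = floor((17 + 14)/4) = 7.
  m_4 = 4*7 - 14 = 14, d_4 = (296 - 14^2)/4 = 100/4 = 25, a_4 = floor((17 + 14)/25) = 1.
  m_5 = 25*1 - 14 = 11, d_5 = (296 - 11^2)/25 = 175/25 = 7, a_5 = floor((17 + 11)/7) = 4.
  m_6 = 7*4 - 11 = 17, d_6 = (296 - 17^2)/7 = 7/7 = 1, a_6 = floor((17 + 17)/1) = 34.
  m_7 = 1*34 - 17 = 17, d_7 = (296 - 17^2)/1 = 7/1 = 7: (m_7, d_7) = (m_1, d_1) = (17, 7), so from here the quotients repeat a_1, ..., a_6; the period length is 6.
Hence the expansion of sqrt(296) is a_0 = 17 followed by the repeating block 4, 1, 7, 1, 4, 34 (period 6).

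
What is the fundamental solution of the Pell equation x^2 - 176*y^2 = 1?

First expand sqrt(176) as a continued fraction. With x_i = (sqrt(176) + m_i)/d_i and (m_0, d_0) = (0, 1): a_0 = floor(sqrt(176)) = 13, since 13^2 = 169 <= 176 < 196 = 14^2.
Iterate m_{i+1} = d_i*a_i - m_i, d_{i+1} = (176 - m_{i+1}^2)/d_i, a_{i+1} = floor((a_0 + m_{i+1})/d_{i+1}):
  m_1 = 1*13 - 0 = 13, d_1 = (176 - 13^2)/1 = 7/1 = 7, a_1 = floor((13 + 13)/7) = 3.
  m_2 = 7*3 - 13 = 8, d_2 = (176 - 8^2)/7 = 112/7 = 16, a_2 = floor((13 + 8)/16) = 1.
  m_3 = 16*1 - 8 = 8, d_3 = (176 - 8^2)/16 = 112/16 = 7, a_3 = floor((13 + 8)/7) = 3.
  m_4 = 7*3 - 8 = 13, d_4 = (176 - 13^2)/7 = 7/7 = 1, a_4 = floor((13 + 13)/1) = 26.
  m_5 = 1*26 - 13 = 13, d_5 = (176 - 13^2)/1 = 7/1 = 7: (m_5, d_5) = (m_1, d_1) = (13, 7), so from here the quotients repeat a_1, ..., a_4; the period length is 4.
So sqrt(176) = [13; (3, 1, 3, 26)] with period length k = 4.
k is even, so the fundamental solution of x^2 - 176y^2 = 1 is (p_{k-1}, q_{k-1}) = (p_3, q_3); compute convergents through index 3.
Convergents (p_i = a_i*p_{i-1} + p_{i-2}, q_i = a_i*q_{i-1} + q_{i-2} with p_{-2}=0, p_{-1}=1, q_{-2}=1, q_{-1}=0):
  i=0: a_0=13, p_0 = 13*1 + 0 = 13, q_0 = 13*0 + 1 = 1.
  i=1: a_1=3, p_1 = 3*13 + 1 = 40, q_1 = 3*1 + 0 = 3.
  i=2: a_2=1, p_2 = 1*40 + 13 = 53, q_2 = 1*3 + 1 = 4.
  i=3: a_3=3, p_3 = 3*53 + 40 = 199, q_3 = 3*4 + 3 = 15.
Check: 199^2 - 176*15^2 = 39601 - 39600 = 1, so (x, y) = (199, 15) solves the equation, and by the theorem it is the least positive solution.

(x, y) = (199, 15)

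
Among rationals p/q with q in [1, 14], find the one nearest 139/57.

Expand x = 139/57 as a continued fraction with the Euclidean algorithm:
  139 = 2*57 + 25, so a_0 = 2.
  57 = 2*25 + 7, so a_1 = 2.
  25 = 3*7 + 4, so a_2 = 3.
  7 = 1*4 + 3, so a_3 = 1.
  4 = 1*3 + 1, so a_4 = 1.
  3 = 3*1 + 0, so a_5 = 3.
so x = [2; 2, 3, 1, 1, 3].
Convergents (p_i = a_i*p_{i-1} + p_{i-2}, q_i = a_i*q_{i-1} + q_{i-2} with p_{-2}=0, p_{-1}=1, q_{-2}=1, q_{-1}=0), until the denominator exceeds 14:
  i=0: a_0=2, p_0 = 2*1 + 0 = 2, q_0 = 2*0 + 1 = 1.
  i=1: a_1=2, p_1 = 2*2 + 1 = 5, q_1 = 2*1 + 0 = 2.
  i=2: a_2=3, p_2 = 3*5 + 2 = 17, q_2 = 3*2 + 1 = 7.
  i=3: a_3=1, p_3 = 1*17 + 5 = 22, q_3 = 1*7 + 2 = 9.
  i=4: a_4=1, p_4 = 1*22 + 17 = 39, q_4 = 1*9 + 7 = 16.
q_4 = 16 > 14, so the last convergent with denominator <= 14 is p_3/q_3 = 22/9.
The closest fraction with denominator <= 14 is either p_3/q_3 or the intermediate fraction (k*p_3 + p_2)/(k*q_3 + q_2) with the largest k >= 1 whose denominator stays <= 14; these approach x as k grows, and every other convergent or intermediate fraction in range is farther away.
Largest k: floor((14 - q_2)/q_3) = floor((14 - 7)/9) = 0.
Since k = 0, no intermediate fraction beyond p_3/q_3 has denominator <= 14, so the convergent 22/9 is the closest (its error is |139*9 - 22*57|/(57*9) = 3/513).

22/9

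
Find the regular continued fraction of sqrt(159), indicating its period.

[12; (1, 1, 1, 1, 3, 1, 1, 1, 1, 24)]

Write x_i = (sqrt(159) + m_i)/d_i with (m_0, d_0) = (0, 1). a_0 = floor(sqrt(159)) = 12, since 12^2 = 144 <= 159 < 169 = 13^2.
Iterate m_{i+1} = d_i*a_i - m_i, d_{i+1} = (159 - m_{i+1}^2)/d_i, a_{i+1} = floor((a_0 + m_{i+1})/d_{i+1}):
  m_1 = 1*12 - 0 = 12, d_1 = (159 - 12^2)/1 = 15/1 = 15, a_1 = floor((12 + 12)/15) = 1.
  m_2 = 15*1 - 12 = 3, d_2 = (159 - 3^2)/15 = 150/15 = 10, a_2 = floor((12 + 3)/10) = 1.
  m_3 = 10*1 - 3 = 7, d_3 = (159 - 7^2)/10 = 110/10 = 11, a_3 = floor((12 + 7)/11) = 1.
  m_4 = 11*1 - 7 = 4, d_4 = (159 - 4^2)/11 = 143/11 = 13, a_4 = floor((12 + 4)/13) = 1.
  m_5 = 13*1 - 4 = 9, d_5 = (159 - 9^2)/13 = 78/13 = 6, a_5 = floor((12 + 9)/6) = 3.
  m_6 = 6*3 - 9 = 9, d_6 = (159 - 9^2)/6 = 78/6 = 13, a_6 = floor((12 + 9)/13) = 1.
  m_7 = 13*1 - 9 = 4, d_7 = (159 - 4^2)/13 = 143/13 = 11, a_7 = floor((12 + 4)/11) = 1.
  m_8 = 11*1 - 4 = 7, d_8 = (159 - 7^2)/11 = 110/11 = 10, a_8 = floor((12 + 7)/10) = 1.
  m_9 = 10*1 - 7 = 3, d_9 = (159 - 3^2)/10 = 150/10 = 15, a_9 = floor((12 + 3)/15) = 1.
  m_10 = 15*1 - 3 = 12, d_10 = (159 - 12^2)/15 = 15/15 = 1, a_10 = floor((12 + 12)/1) = 24.
  m_11 = 1*24 - 12 = 12, d_11 = (159 - 12^2)/1 = 15/1 = 15: (m_11, d_11) = (m_1, d_1) = (12, 15), so from here the quotients repeat a_1, ..., a_10; the period length is 10.
Hence the expansion of sqrt(159) is a_0 = 12 followed by the repeating block 1, 1, 1, 1, 3, 1, 1, 1, 1, 24 (period 10).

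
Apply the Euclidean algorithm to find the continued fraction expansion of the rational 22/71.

Run the Euclidean algorithm on 22 and 71; the successive quotients are the partial quotients a_0, a_1, ... (each step inverts the fractional part left over by the previous one):
  22 = 0*71 + 22, so a_0 = 0.
  71 = 3*22 + 5, so a_1 = 3.
  22 = 4*5 + 2, so a_2 = 4.
  5 = 2*2 + 1, so a_3 = 2.
  2 = 2*1 + 0, so a_4 = 2.
The remainder reaches 0 after 5 divisions, so the expansion has 5 partial quotients, read off in order.

[0; 3, 4, 2, 2]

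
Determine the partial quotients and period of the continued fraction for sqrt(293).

[17; (8, 1, 1, 8, 34)]

Write x_i = (sqrt(293) + m_i)/d_i with (m_0, d_0) = (0, 1). a_0 = floor(sqrt(293)) = 17, since 17^2 = 289 <= 293 < 324 = 18^2.
Iterate m_{i+1} = d_i*a_i - m_i, d_{i+1} = (293 - m_{i+1}^2)/d_i, a_{i+1} = floor((a_0 + m_{i+1})/d_{i+1}):
  m_1 = 1*17 - 0 = 17, d_1 = (293 - 17^2)/1 = 4/1 = 4, a_1 = floor((17 + 17)/4) = 8.
  m_2 = 4*8 - 17 = 15, d_2 = (293 - 15^2)/4 = 68/4 = 17, a_2 = floor((17 + 15)/17) = 1.
  m_3 = 17*1 - 15 = 2, d_3 = (293 - 2^2)/17 = 289/17 = 17, a_3 = floor((17 + 2)/17) = 1.
  m_4 = 17*1 - 2 = 15, d_4 = (293 - 15^2)/17 = 68/17 = 4, a_4 = floor((17 + 15)/4) = 8.
  m_5 = 4*8 - 15 = 17, d_5 = (293 - 17^2)/4 = 4/4 = 1, a_5 = floor((17 + 17)/1) = 34.
  m_6 = 1*34 - 17 = 17, d_6 = (293 - 17^2)/1 = 4/1 = 4: (m_6, d_6) = (m_1, d_1) = (17, 4), so from here the quotients repeat a_1, ..., a_5; the period length is 5.
Hence the expansion of sqrt(293) is a_0 = 17 followed by the repeating block 8, 1, 1, 8, 34 (period 5).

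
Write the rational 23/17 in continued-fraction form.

Run the Euclidean algorithm on 23 and 17; the successive quotients are the partial quotients a_0, a_1, ... (each step inverts the fractional part left over by the previous one):
  23 = 1*17 + 6, so a_0 = 1.
  17 = 2*6 + 5, so a_1 = 2.
  6 = 1*5 + 1, so a_2 = 1.
  5 = 5*1 + 0, so a_3 = 5.
The remainder reaches 0 after 4 divisions, so the expansion has 4 partial quotients, read off in order.

[1; 2, 1, 5]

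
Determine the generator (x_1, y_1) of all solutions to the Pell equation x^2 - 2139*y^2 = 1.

(x, y) = (185, 4)

First expand sqrt(2139) as a continued fraction. With x_i = (sqrt(2139) + m_i)/d_i and (m_0, d_0) = (0, 1): a_0 = floor(sqrt(2139)) = 46, since 46^2 = 2116 <= 2139 < 2209 = 47^2.
Iterate m_{i+1} = d_i*a_i - m_i, d_{i+1} = (2139 - m_{i+1}^2)/d_i, a_{i+1} = floor((a_0 + m_{i+1})/d_{i+1}):
  m_1 = 1*46 - 0 = 46, d_1 = (2139 - 46^2)/1 = 23/1 = 23, a_1 = floor((46 + 46)/23) = 4.
  m_2 = 23*4 - 46 = 46, d_2 = (2139 - 46^2)/23 = 23/23 = 1, a_2 = floor((46 + 46)/1) = 92.
  m_3 = 1*92 - 46 = 46, d_3 = (2139 - 46^2)/1 = 23/1 = 23: (m_3, d_3) = (m_1, d_1) = (46, 23), so from here the quotients repeat a_1, a_2; the period length is 2.
So sqrt(2139) = [46; (4, 92)] with period length k = 2.
k is even, so the fundamental solution of x^2 - 2139y^2 = 1 is (p_{k-1}, q_{k-1}) = (p_1, q_1); compute convergents through index 1.
Convergents (p_i = a_i*p_{i-1} + p_{i-2}, q_i = a_i*q_{i-1} + q_{i-2} with p_{-2}=0, p_{-1}=1, q_{-2}=1, q_{-1}=0):
  i=0: a_0=46, p_0 = 46*1 + 0 = 46, q_0 = 46*0 + 1 = 1.
  i=1: a_1=4, p_1 = 4*46 + 1 = 185, q_1 = 4*1 + 0 = 4.
Check: 185^2 - 2139*4^2 = 34225 - 34224 = 1, so (x, y) = (185, 4) solves the equation, and by the theorem it is the least positive solution.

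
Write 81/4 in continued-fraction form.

[20; 4]

Run the Euclidean algorithm on 81 and 4; the successive quotients are the partial quotients a_0, a_1, ... (each step inverts the fractional part left over by the previous one):
  81 = 20*4 + 1, so a_0 = 20.
  4 = 4*1 + 0, so a_1 = 4.
The remainder reaches 0 after 2 divisions, so the expansion has 2 partial quotients, read off in order.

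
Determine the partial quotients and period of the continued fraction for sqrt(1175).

Write x_i = (sqrt(1175) + m_i)/d_i with (m_0, d_0) = (0, 1). a_0 = floor(sqrt(1175)) = 34, since 34^2 = 1156 <= 1175 < 1225 = 35^2.
Iterate m_{i+1} = d_i*a_i - m_i, d_{i+1} = (1175 - m_{i+1}^2)/d_i, a_{i+1} = floor((a_0 + m_{i+1})/d_{i+1}):
  m_1 = 1*34 - 0 = 34, d_1 = (1175 - 34^2)/1 = 19/1 = 19, a_1 = floor((34 + 34)/19) = 3.
  m_2 = 19*3 - 34 = 23, d_2 = (1175 - 23^2)/19 = 646/19 = 34, a_2 = floor((34 + 23)/34) = 1.
  m_3 = 34*1 - 23 = 11, d_3 = (1175 - 11^2)/34 = 1054/34 = 31, a_3 = floor((34 + 11)/31) = 1.
  m_4 = 31*1 - 11 = 20, d_4 = (1175 - 20^2)/31 = 775/31 = 25, a_4 = floor((34 + 20)/25) = 2.
  m_5 = 25*2 - 20 = 30, d_5 = (1175 - 30^2)/25 = 275/25 = 11, a_5 = floor((34 + 30)/11) = 5.
  m_6 = 11*5 - 30 = 25, d_6 = (1175 - 25^2)/11 = 550/11 = 50, a_6 = floor((34 + 25)/50) = 1.
  m_7 = 50*1 - 25 = 25, d_7 = (1175 - 25^2)/50 = 550/50 = 11, a_7 = floor((34 + 25)/11) = 5.
  m_8 = 11*5 - 25 = 30, d_8 = (1175 - 30^2)/11 = 275/11 = 25, a_8 = floor((34 + 30)/25) = 2.
  m_9 = 25*2 - 30 = 20, d_9 = (1175 - 20^2)/25 = 775/25 = 31, a_9 = floor((34 + 20)/31) = 1.
  m_10 = 31*1 - 20 = 11, d_10 = (1175 - 11^2)/31 = 1054/31 = 34, a_10 = floor((34 + 11)/34) = 1.
  m_11 = 34*1 - 11 = 23, d_11 = (1175 - 23^2)/34 = 646/34 = 19, a_11 = floor((34 + 23)/19) = 3.
  m_12 = 19*3 - 23 = 34, d_12 = (1175 - 34^2)/19 = 19/19 = 1, a_12 = floor((34 + 34)/1) = 68.
  m_13 = 1*68 - 34 = 34, d_13 = (1175 - 34^2)/1 = 19/1 = 19: (m_13, d_13) = (m_1, d_1) = (34, 19), so from here the quotients repeat a_1, ..., a_12; the period length is 12.
Hence the expansion of sqrt(1175) is a_0 = 34 followed by the repeating block 3, 1, 1, 2, 5, 1, 5, 2, 1, 1, 3, 68 (period 12).

[34; (3, 1, 1, 2, 5, 1, 5, 2, 1, 1, 3, 68)]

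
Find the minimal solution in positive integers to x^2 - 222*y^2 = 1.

(x, y) = (149, 10)

First expand sqrt(222) as a continued fraction. With x_i = (sqrt(222) + m_i)/d_i and (m_0, d_0) = (0, 1): a_0 = floor(sqrt(222)) = 14, since 14^2 = 196 <= 222 < 225 = 15^2.
Iterate m_{i+1} = d_i*a_i - m_i, d_{i+1} = (222 - m_{i+1}^2)/d_i, a_{i+1} = floor((a_0 + m_{i+1})/d_{i+1}):
  m_1 = 1*14 - 0 = 14, d_1 = (222 - 14^2)/1 = 26/1 = 26, a_1 = floor((14 + 14)/26) = 1.
  m_2 = 26*1 - 14 = 12, d_2 = (222 - 12^2)/26 = 78/26 = 3, a_2 = floor((14 + 12)/3) = 8.
  m_3 = 3*8 - 12 = 12, d_3 = (222 - 12^2)/3 = 78/3 = 26, a_3 = floor((14 + 12)/26) = 1.
  m_4 = 26*1 - 12 = 14, d_4 = (222 - 14^2)/26 = 26/26 = 1, a_4 = floor((14 + 14)/1) = 28.
  m_5 = 1*28 - 14 = 14, d_5 = (222 - 14^2)/1 = 26/1 = 26: (m_5, d_5) = (m_1, d_1) = (14, 26), so from here the quotients repeat a_1, ..., a_4; the period length is 4.
So sqrt(222) = [14; (1, 8, 1, 28)] with period length k = 4.
k is even, so the fundamental solution of x^2 - 222y^2 = 1 is (p_{k-1}, q_{k-1}) = (p_3, q_3); compute convergents through index 3.
Convergents (p_i = a_i*p_{i-1} + p_{i-2}, q_i = a_i*q_{i-1} + q_{i-2} with p_{-2}=0, p_{-1}=1, q_{-2}=1, q_{-1}=0):
  i=0: a_0=14, p_0 = 14*1 + 0 = 14, q_0 = 14*0 + 1 = 1.
  i=1: a_1=1, p_1 = 1*14 + 1 = 15, q_1 = 1*1 + 0 = 1.
  i=2: a_2=8, p_2 = 8*15 + 14 = 134, q_2 = 8*1 + 1 = 9.
  i=3: a_3=1, p_3 = 1*134 + 15 = 149, q_3 = 1*9 + 1 = 10.
Check: 149^2 - 222*10^2 = 22201 - 22200 = 1, so (x, y) = (149, 10) solves the equation, and by the theorem it is the least positive solution.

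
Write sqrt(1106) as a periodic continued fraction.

[33; (3, 1, 8, 1, 3, 66)]

Write x_i = (sqrt(1106) + m_i)/d_i with (m_0, d_0) = (0, 1). a_0 = floor(sqrt(1106)) = 33, since 33^2 = 1089 <= 1106 < 1156 = 34^2.
Iterate m_{i+1} = d_i*a_i - m_i, d_{i+1} = (1106 - m_{i+1}^2)/d_i, a_{i+1} = floor((a_0 + m_{i+1})/d_{i+1}):
  m_1 = 1*33 - 0 = 33, d_1 = (1106 - 33^2)/1 = 17/1 = 17, a_1 = floor((33 + 33)/17) = 3.
  m_2 = 17*3 - 33 = 18, d_2 = (1106 - 18^2)/17 = 782/17 = 46, a_2 = floor((33 + 18)/46) = 1.
  m_3 = 46*1 - 18 = 28, d_3 = (1106 - 28^2)/46 = 322/46 = 7, a_3 = floor((33 + 28)/7) = 8.
  m_4 = 7*8 - 28 = 28, d_4 = (1106 - 28^2)/7 = 322/7 = 46, a_4 = floor((33 + 28)/46) = 1.
  m_5 = 46*1 - 28 = 18, d_5 = (1106 - 18^2)/46 = 782/46 = 17, a_5 = floor((33 + 18)/17) = 3.
  m_6 = 17*3 - 18 = 33, d_6 = (1106 - 33^2)/17 = 17/17 = 1, a_6 = floor((33 + 33)/1) = 66.
  m_7 = 1*66 - 33 = 33, d_7 = (1106 - 33^2)/1 = 17/1 = 17: (m_7, d_7) = (m_1, d_1) = (33, 17), so from here the quotients repeat a_1, ..., a_6; the period length is 6.
Hence the expansion of sqrt(1106) is a_0 = 33 followed by the repeating block 3, 1, 8, 1, 3, 66 (period 6).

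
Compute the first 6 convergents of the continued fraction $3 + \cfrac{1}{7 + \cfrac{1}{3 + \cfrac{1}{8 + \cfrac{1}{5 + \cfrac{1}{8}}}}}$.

Using the convergent recurrence p_i = a_i*p_{i-1} + p_{i-2}, q_i = a_i*q_{i-1} + q_{i-2} with p_{-2}=0, p_{-1}=1, q_{-2}=1, q_{-1}=0:
  i=0: a_0=3, p_0 = 3*1 + 0 = 3, q_0 = 3*0 + 1 = 1.
  i=1: a_1=7, p_1 = 7*3 + 1 = 22, q_1 = 7*1 + 0 = 7.
  i=2: a_2=3, p_2 = 3*22 + 3 = 69, q_2 = 3*7 + 1 = 22.
  i=3: a_3=8, p_3 = 8*69 + 22 = 574, q_3 = 8*22 + 7 = 183.
  i=4: a_4=5, p_4 = 5*574 + 69 = 2939, q_4 = 5*183 + 22 = 937.
  i=5: a_5=8, p_5 = 8*2939 + 574 = 24086, q_5 = 8*937 + 183 = 7679.

3/1, 22/7, 69/22, 574/183, 2939/937, 24086/7679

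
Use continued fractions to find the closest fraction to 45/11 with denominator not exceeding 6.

25/6

Expand x = 45/11 as a continued fraction with the Euclidean algorithm:
  45 = 4*11 + 1, so a_0 = 4.
  11 = 11*1 + 0, so a_1 = 11.
so x = [4; 11].
Convergents (p_i = a_i*p_{i-1} + p_{i-2}, q_i = a_i*q_{i-1} + q_{i-2} with p_{-2}=0, p_{-1}=1, q_{-2}=1, q_{-1}=0), until the denominator exceeds 6:
  i=0: a_0=4, p_0 = 4*1 + 0 = 4, q_0 = 4*0 + 1 = 1.
  i=1: a_1=11, p_1 = 11*4 + 1 = 45, q_1 = 11*1 + 0 = 11.
q_1 = 11 > 6, so the last convergent with denominator <= 6 is p_0/q_0 = 4/1.
The closest fraction with denominator <= 6 is either p_0/q_0 or the intermediate fraction (k*p_0 + p_{-1})/(k*q_0 + q_{-1}) with the largest k >= 1 whose denominator stays <= 6; these approach x as k grows, and every other convergent or intermediate fraction in range is farther away.
Largest k: floor((6 - q_{-1})/q_0) = floor((6 - 0)/1) = 6 (using the seeds p_{-1} = 1, q_{-1} = 0).
That gives (6*4 + 1)/(6*1 + 0) = 25/6.
Compare the errors: |x - 4/1| = |45*1 - 4*11|/(11*1) = 1/11, and |x - 25/6| = |45*6 - 25*11|/(11*6) = 5/66.
Cross-multiplying, 5*11 = 55 < 66 = 1*66, so 5/66 is smaller: the intermediate fraction 25/6 is closer to x than 4/1.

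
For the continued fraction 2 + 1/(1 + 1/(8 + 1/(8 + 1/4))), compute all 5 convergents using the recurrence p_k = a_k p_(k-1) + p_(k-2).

Using the convergent recurrence p_i = a_i*p_{i-1} + p_{i-2}, q_i = a_i*q_{i-1} + q_{i-2} with p_{-2}=0, p_{-1}=1, q_{-2}=1, q_{-1}=0:
  i=0: a_0=2, p_0 = 2*1 + 0 = 2, q_0 = 2*0 + 1 = 1.
  i=1: a_1=1, p_1 = 1*2 + 1 = 3, q_1 = 1*1 + 0 = 1.
  i=2: a_2=8, p_2 = 8*3 + 2 = 26, q_2 = 8*1 + 1 = 9.
  i=3: a_3=8, p_3 = 8*26 + 3 = 211, q_3 = 8*9 + 1 = 73.
  i=4: a_4=4, p_4 = 4*211 + 26 = 870, q_4 = 4*73 + 9 = 301.

2/1, 3/1, 26/9, 211/73, 870/301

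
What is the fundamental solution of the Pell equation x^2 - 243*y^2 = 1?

(x, y) = (70226, 4505)

First expand sqrt(243) as a continued fraction. With x_i = (sqrt(243) + m_i)/d_i and (m_0, d_0) = (0, 1): a_0 = floor(sqrt(243)) = 15, since 15^2 = 225 <= 243 < 256 = 16^2.
Iterate m_{i+1} = d_i*a_i - m_i, d_{i+1} = (243 - m_{i+1}^2)/d_i, a_{i+1} = floor((a_0 + m_{i+1})/d_{i+1}):
  m_1 = 1*15 - 0 = 15, d_1 = (243 - 15^2)/1 = 18/1 = 18, a_1 = floor((15 + 15)/18) = 1.
  m_2 = 18*1 - 15 = 3, d_2 = (243 - 3^2)/18 = 234/18 = 13, a_2 = floor((15 + 3)/13) = 1.
  m_3 = 13*1 - 3 = 10, d_3 = (243 - 10^2)/13 = 143/13 = 11, a_3 = floor((15 + 10)/11) = 2.
  m_4 = 11*2 - 10 = 12, d_4 = (243 - 12^2)/11 = 99/11 = 9, a_4 = floor((15 + 12)/9) = 3.
  m_5 = 9*3 - 12 = 15, d_5 = (243 - 15^2)/9 = 18/9 = 2, a_5 = floor((15 + 15)/2) = 15.
  m_6 = 2*15 - 15 = 15, d_6 = (243 - 15^2)/2 = 18/2 = 9, a_6 = floor((15 + 15)/9) = 3.
  m_7 = 9*3 - 15 = 12, d_7 = (243 - 12^2)/9 = 99/9 = 11, a_7 = floor((15 + 12)/11) = 2.
  m_8 = 11*2 - 12 = 10, d_8 = (243 - 10^2)/11 = 143/11 = 13, a_8 = floor((15 + 10)/13) = 1.
  m_9 = 13*1 - 10 = 3, d_9 = (243 - 3^2)/13 = 234/13 = 18, a_9 = floor((15 + 3)/18) = 1.
  m_10 = 18*1 - 3 = 15, d_10 = (243 - 15^2)/18 = 18/18 = 1, a_10 = floor((15 + 15)/1) = 30.
  m_11 = 1*30 - 15 = 15, d_11 = (243 - 15^2)/1 = 18/1 = 18: (m_11, d_11) = (m_1, d_1) = (15, 18), so from here the quotients repeat a_1, ..., a_10; the period length is 10.
So sqrt(243) = [15; (1, 1, 2, 3, 15, 3, 2, 1, 1, 30)] with period length k = 10.
k is even, so the fundamental solution of x^2 - 243y^2 = 1 is (p_{k-1}, q_{k-1}) = (p_9, q_9); compute convergents through index 9.
Convergents (p_i = a_i*p_{i-1} + p_{i-2}, q_i = a_i*q_{i-1} + q_{i-2} with p_{-2}=0, p_{-1}=1, q_{-2}=1, q_{-1}=0):
  i=0: a_0=15, p_0 = 15*1 + 0 = 15, q_0 = 15*0 + 1 = 1.
  i=1: a_1=1, p_1 = 1*15 + 1 = 16, q_1 = 1*1 + 0 = 1.
  i=2: a_2=1, p_2 = 1*16 + 15 = 31, q_2 = 1*1 + 1 = 2.
  i=3: a_3=2, p_3 = 2*31 + 16 = 78, q_3 = 2*2 + 1 = 5.
  i=4: a_4=3, p_4 = 3*78 + 31 = 265, q_4 = 3*5 + 2 = 17.
  i=5: a_5=15, p_5 = 15*265 + 78 = 4053, q_5 = 15*17 + 5 = 260.
  i=6: a_6=3, p_6 = 3*4053 + 265 = 12424, q_6 = 3*260 + 17 = 797.
  i=7: a_7=2, p_7 = 2*12424 + 4053 = 28901, q_7 = 2*797 + 260 = 1854.
  i=8: a_8=1, p_8 = 1*28901 + 12424 = 41325, q_8 = 1*1854 + 797 = 2651.
  i=9: a_9=1, p_9 = 1*41325 + 28901 = 70226, q_9 = 1*2651 + 1854 = 4505.
Check: 70226^2 - 243*4505^2 = 4931691076 - 4931691075 = 1, so (x, y) = (70226, 4505) solves the equation, and by the theorem it is the least positive solution.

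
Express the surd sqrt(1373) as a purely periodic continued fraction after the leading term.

Write x_i = (sqrt(1373) + m_i)/d_i with (m_0, d_0) = (0, 1). a_0 = floor(sqrt(1373)) = 37, since 37^2 = 1369 <= 1373 < 1444 = 38^2.
Iterate m_{i+1} = d_i*a_i - m_i, d_{i+1} = (1373 - m_{i+1}^2)/d_i, a_{i+1} = floor((a_0 + m_{i+1})/d_{i+1}):
  m_1 = 1*37 - 0 = 37, d_1 = (1373 - 37^2)/1 = 4/1 = 4, a_1 = floor((37 + 37)/4) = 18.
  m_2 = 4*18 - 37 = 35, d_2 = (1373 - 35^2)/4 = 148/4 = 37, a_2 = floor((37 + 35)/37) = 1.
  m_3 = 37*1 - 35 = 2, d_3 = (1373 - 2^2)/37 = 1369/37 = 37, a_3 = floor((37 + 2)/37) = 1.
  m_4 = 37*1 - 2 = 35, d_4 = (1373 - 35^2)/37 = 148/37 = 4, a_4 = floor((37 + 35)/4) = 18.
  m_5 = 4*18 - 35 = 37, d_5 = (1373 - 37^2)/4 = 4/4 = 1, a_5 = floor((37 + 37)/1) = 74.
  m_6 = 1*74 - 37 = 37, d_6 = (1373 - 37^2)/1 = 4/1 = 4: (m_6, d_6) = (m_1, d_1) = (37, 4), so from here the quotients repeat a_1, ..., a_5; the period length is 5.
Hence the expansion of sqrt(1373) is a_0 = 37 followed by the repeating block 18, 1, 1, 18, 74 (period 5).

[37; (18, 1, 1, 18, 74)]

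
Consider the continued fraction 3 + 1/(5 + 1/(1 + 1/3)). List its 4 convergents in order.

3/1, 16/5, 19/6, 73/23

Using the convergent recurrence p_i = a_i*p_{i-1} + p_{i-2}, q_i = a_i*q_{i-1} + q_{i-2} with p_{-2}=0, p_{-1}=1, q_{-2}=1, q_{-1}=0:
  i=0: a_0=3, p_0 = 3*1 + 0 = 3, q_0 = 3*0 + 1 = 1.
  i=1: a_1=5, p_1 = 5*3 + 1 = 16, q_1 = 5*1 + 0 = 5.
  i=2: a_2=1, p_2 = 1*16 + 3 = 19, q_2 = 1*5 + 1 = 6.
  i=3: a_3=3, p_3 = 3*19 + 16 = 73, q_3 = 3*6 + 5 = 23.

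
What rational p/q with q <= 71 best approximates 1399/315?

Expand x = 1399/315 as a continued fraction with the Euclidean algorithm:
  1399 = 4*315 + 139, so a_0 = 4.
  315 = 2*139 + 37, so a_1 = 2.
  139 = 3*37 + 28, so a_2 = 3.
  37 = 1*28 + 9, so a_3 = 1.
  28 = 3*9 + 1, so a_4 = 3.
  9 = 9*1 + 0, so a_5 = 9.
so x = [4; 2, 3, 1, 3, 9].
Convergents (p_i = a_i*p_{i-1} + p_{i-2}, q_i = a_i*q_{i-1} + q_{i-2} with p_{-2}=0, p_{-1}=1, q_{-2}=1, q_{-1}=0), until the denominator exceeds 71:
  i=0: a_0=4, p_0 = 4*1 + 0 = 4, q_0 = 4*0 + 1 = 1.
  i=1: a_1=2, p_1 = 2*4 + 1 = 9, q_1 = 2*1 + 0 = 2.
  i=2: a_2=3, p_2 = 3*9 + 4 = 31, q_2 = 3*2 + 1 = 7.
  i=3: a_3=1, p_3 = 1*31 + 9 = 40, q_3 = 1*7 + 2 = 9.
  i=4: a_4=3, p_4 = 3*40 + 31 = 151, q_4 = 3*9 + 7 = 34.
  i=5: a_5=9, p_5 = 9*151 + 40 = 1399, q_5 = 9*34 + 9 = 315.
q_5 = 315 > 71, so the last convergent with denominator <= 71 is p_4/q_4 = 151/34.
The closest fraction with denominator <= 71 is either p_4/q_4 or the intermediate fraction (k*p_4 + p_3)/(k*q_4 + q_3) with the largest k >= 1 whose denominator stays <= 71; these approach x as k grows, and every other convergent or intermediate fraction in range is farther away.
Largest k: floor((71 - q_3)/q_4) = floor((71 - 9)/34) = 1.
That gives (1*151 + 40)/(1*34 + 9) = 191/43.
Compare the errors: |x - 151/34| = |1399*34 - 151*315|/(315*34) = 1/10710, and |x - 191/43| = |1399*43 - 191*315|/(315*43) = 8/13545.
Cross-multiplying, 1*13545 = 13545 < 85680 = 8*10710, so 1/10710 is smaller: the convergent 151/34 is closer to x than 191/43.

151/34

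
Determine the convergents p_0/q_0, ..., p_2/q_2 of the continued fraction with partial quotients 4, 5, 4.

4/1, 21/5, 88/21

Using the convergent recurrence p_i = a_i*p_{i-1} + p_{i-2}, q_i = a_i*q_{i-1} + q_{i-2} with p_{-2}=0, p_{-1}=1, q_{-2}=1, q_{-1}=0:
  i=0: a_0=4, p_0 = 4*1 + 0 = 4, q_0 = 4*0 + 1 = 1.
  i=1: a_1=5, p_1 = 5*4 + 1 = 21, q_1 = 5*1 + 0 = 5.
  i=2: a_2=4, p_2 = 4*21 + 4 = 88, q_2 = 4*5 + 1 = 21.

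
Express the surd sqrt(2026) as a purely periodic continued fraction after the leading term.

Write x_i = (sqrt(2026) + m_i)/d_i with (m_0, d_0) = (0, 1). a_0 = floor(sqrt(2026)) = 45, since 45^2 = 2025 <= 2026 < 2116 = 46^2.
Iterate m_{i+1} = d_i*a_i - m_i, d_{i+1} = (2026 - m_{i+1}^2)/d_i, a_{i+1} = floor((a_0 + m_{i+1})/d_{i+1}):
  m_1 = 1*45 - 0 = 45, d_1 = (2026 - 45^2)/1 = 1/1 = 1, a_1 = floor((45 + 45)/1) = 90.
  m_2 = 1*90 - 45 = 45, d_2 = (2026 - 45^2)/1 = 1/1 = 1: (m_2, d_2) = (m_1, d_1) = (45, 1), so from here the quotient a_1 repeats; the period length is 1.
Hence the expansion of sqrt(2026) is a_0 = 45 followed by the repeating block 90 (period 1).

[45; (90)]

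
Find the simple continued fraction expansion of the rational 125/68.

Run the Euclidean algorithm on 125 and 68; the successive quotients are the partial quotients a_0, a_1, ... (each step inverts the fractional part left over by the previous one):
  125 = 1*68 + 57, so a_0 = 1.
  68 = 1*57 + 11, so a_1 = 1.
  57 = 5*11 + 2, so a_2 = 5.
  11 = 5*2 + 1, so a_3 = 5.
  2 = 2*1 + 0, so a_4 = 2.
The remainder reaches 0 after 5 divisions, so the expansion has 5 partial quotients, read off in order.

[1; 1, 5, 5, 2]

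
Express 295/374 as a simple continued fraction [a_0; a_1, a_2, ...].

Run the Euclidean algorithm on 295 and 374; the successive quotients are the partial quotients a_0, a_1, ... (each step inverts the fractional part left over by the previous one):
  295 = 0*374 + 295, so a_0 = 0.
  374 = 1*295 + 79, so a_1 = 1.
  295 = 3*79 + 58, so a_2 = 3.
  79 = 1*58 + 21, so a_3 = 1.
  58 = 2*21 + 16, so a_4 = 2.
  21 = 1*16 + 5, so a_5 = 1.
  16 = 3*5 + 1, so a_6 = 3.
  5 = 5*1 + 0, so a_7 = 5.
The remainder reaches 0 after 8 divisions, so the expansion has 8 partial quotients, read off in order.

[0; 1, 3, 1, 2, 1, 3, 5]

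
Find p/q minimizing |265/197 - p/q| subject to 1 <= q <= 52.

39/29

Expand x = 265/197 as a continued fraction with the Euclidean algorithm:
  265 = 1*197 + 68, so a_0 = 1.
  197 = 2*68 + 61, so a_1 = 2.
  68 = 1*61 + 7, so a_2 = 1.
  61 = 8*7 + 5, so a_3 = 8.
  7 = 1*5 + 2, so a_4 = 1.
  5 = 2*2 + 1, so a_5 = 2.
  2 = 2*1 + 0, so a_6 = 2.
so x = [1; 2, 1, 8, 1, 2, 2].
Convergents (p_i = a_i*p_{i-1} + p_{i-2}, q_i = a_i*q_{i-1} + q_{i-2} with p_{-2}=0, p_{-1}=1, q_{-2}=1, q_{-1}=0), until the denominator exceeds 52:
  i=0: a_0=1, p_0 = 1*1 + 0 = 1, q_0 = 1*0 + 1 = 1.
  i=1: a_1=2, p_1 = 2*1 + 1 = 3, q_1 = 2*1 + 0 = 2.
  i=2: a_2=1, p_2 = 1*3 + 1 = 4, q_2 = 1*2 + 1 = 3.
  i=3: a_3=8, p_3 = 8*4 + 3 = 35, q_3 = 8*3 + 2 = 26.
  i=4: a_4=1, p_4 = 1*35 + 4 = 39, q_4 = 1*26 + 3 = 29.
  i=5: a_5=2, p_5 = 2*39 + 35 = 113, q_5 = 2*29 + 26 = 84.
q_5 = 84 > 52, so the last convergent with denominator <= 52 is p_4/q_4 = 39/29.
The closest fraction with denominator <= 52 is either p_4/q_4 or the intermediate fraction (k*p_4 + p_3)/(k*q_4 + q_3) with the largest k >= 1 whose denominator stays <= 52; these approach x as k grows, and every other convergent or intermediate fraction in range is farther away.
Largest k: floor((52 - q_3)/q_4) = floor((52 - 26)/29) = 0.
Since k = 0, no intermediate fraction beyond p_4/q_4 has denominator <= 52, so the convergent 39/29 is the closest (its error is |265*29 - 39*197|/(197*29) = 2/5713).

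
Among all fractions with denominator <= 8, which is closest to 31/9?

Expand x = 31/9 as a continued fraction with the Euclidean algorithm:
  31 = 3*9 + 4, so a_0 = 3.
  9 = 2*4 + 1, so a_1 = 2.
  4 = 4*1 + 0, so a_2 = 4.
so x = [3; 2, 4].
Convergents (p_i = a_i*p_{i-1} + p_{i-2}, q_i = a_i*q_{i-1} + q_{i-2} with p_{-2}=0, p_{-1}=1, q_{-2}=1, q_{-1}=0), until the denominator exceeds 8:
  i=0: a_0=3, p_0 = 3*1 + 0 = 3, q_0 = 3*0 + 1 = 1.
  i=1: a_1=2, p_1 = 2*3 + 1 = 7, q_1 = 2*1 + 0 = 2.
  i=2: a_2=4, p_2 = 4*7 + 3 = 31, q_2 = 4*2 + 1 = 9.
q_2 = 9 > 8, so the last convergent with denominator <= 8 is p_1/q_1 = 7/2.
The closest fraction with denominator <= 8 is either p_1/q_1 or the intermediate fraction (k*p_1 + p_0)/(k*q_1 + q_0) with the largest k >= 1 whose denominator stays <= 8; these approach x as k grows, and every other convergent or intermediate fraction in range is farther away.
Largest k: floor((8 - q_0)/q_1) = floor((8 - 1)/2) = 3.
That gives (3*7 + 3)/(3*2 + 1) = 24/7.
Compare the errors: |x - 7/2| = |31*2 - 7*9|/(9*2) = 1/18, and |x - 24/7| = |31*7 - 24*9|/(9*7) = 1/63.
Cross-multiplying, 1*18 = 18 < 63 = 1*63, so 1/63 is smaller: the intermediate fraction 24/7 is closer to x than 7/2.

24/7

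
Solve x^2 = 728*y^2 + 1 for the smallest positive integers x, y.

(x, y) = (27, 1)

First expand sqrt(728) as a continued fraction. With x_i = (sqrt(728) + m_i)/d_i and (m_0, d_0) = (0, 1): a_0 = floor(sqrt(728)) = 26, since 26^2 = 676 <= 728 < 729 = 27^2.
Iterate m_{i+1} = d_i*a_i - m_i, d_{i+1} = (728 - m_{i+1}^2)/d_i, a_{i+1} = floor((a_0 + m_{i+1})/d_{i+1}):
  m_1 = 1*26 - 0 = 26, d_1 = (728 - 26^2)/1 = 52/1 = 52, a_1 = floor((26 + 26)/52) = 1.
  m_2 = 52*1 - 26 = 26, d_2 = (728 - 26^2)/52 = 52/52 = 1, a_2 = floor((26 + 26)/1) = 52.
  m_3 = 1*52 - 26 = 26, d_3 = (728 - 26^2)/1 = 52/1 = 52: (m_3, d_3) = (m_1, d_1) = (26, 52), so from here the quotients repeat a_1, a_2; the period length is 2.
So sqrt(728) = [26; (1, 52)] with period length k = 2.
k is even, so the fundamental solution of x^2 - 728y^2 = 1 is (p_{k-1}, q_{k-1}) = (p_1, q_1); compute convergents through index 1.
Convergents (p_i = a_i*p_{i-1} + p_{i-2}, q_i = a_i*q_{i-1} + q_{i-2} with p_{-2}=0, p_{-1}=1, q_{-2}=1, q_{-1}=0):
  i=0: a_0=26, p_0 = 26*1 + 0 = 26, q_0 = 26*0 + 1 = 1.
  i=1: a_1=1, p_1 = 1*26 + 1 = 27, q_1 = 1*1 + 0 = 1.
Check: 27^2 - 728*1^2 = 729 - 728 = 1, so (x, y) = (27, 1) solves the equation, and by the theorem it is the least positive solution.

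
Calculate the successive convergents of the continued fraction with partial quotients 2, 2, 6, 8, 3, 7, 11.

Using the convergent recurrence p_i = a_i*p_{i-1} + p_{i-2}, q_i = a_i*q_{i-1} + q_{i-2} with p_{-2}=0, p_{-1}=1, q_{-2}=1, q_{-1}=0:
  i=0: a_0=2, p_0 = 2*1 + 0 = 2, q_0 = 2*0 + 1 = 1.
  i=1: a_1=2, p_1 = 2*2 + 1 = 5, q_1 = 2*1 + 0 = 2.
  i=2: a_2=6, p_2 = 6*5 + 2 = 32, q_2 = 6*2 + 1 = 13.
  i=3: a_3=8, p_3 = 8*32 + 5 = 261, q_3 = 8*13 + 2 = 106.
  i=4: a_4=3, p_4 = 3*261 + 32 = 815, q_4 = 3*106 + 13 = 331.
  i=5: a_5=7, p_5 = 7*815 + 261 = 5966, q_5 = 7*331 + 106 = 2423.
  i=6: a_6=11, p_6 = 11*5966 + 815 = 66441, q_6 = 11*2423 + 331 = 26984.

2/1, 5/2, 32/13, 261/106, 815/331, 5966/2423, 66441/26984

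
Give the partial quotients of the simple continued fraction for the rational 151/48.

Run the Euclidean algorithm on 151 and 48; the successive quotients are the partial quotients a_0, a_1, ... (each step inverts the fractional part left over by the previous one):
  151 = 3*48 + 7, so a_0 = 3.
  48 = 6*7 + 6, so a_1 = 6.
  7 = 1*6 + 1, so a_2 = 1.
  6 = 6*1 + 0, so a_3 = 6.
The remainder reaches 0 after 4 divisions, so the expansion has 4 partial quotients, read off in order.

[3; 6, 1, 6]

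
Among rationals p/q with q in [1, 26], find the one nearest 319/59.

Expand x = 319/59 as a continued fraction with the Euclidean algorithm:
  319 = 5*59 + 24, so a_0 = 5.
  59 = 2*24 + 11, so a_1 = 2.
  24 = 2*11 + 2, so a_2 = 2.
  11 = 5*2 + 1, so a_3 = 5.
  2 = 2*1 + 0, so a_4 = 2.
so x = [5; 2, 2, 5, 2].
Convergents (p_i = a_i*p_{i-1} + p_{i-2}, q_i = a_i*q_{i-1} + q_{i-2} with p_{-2}=0, p_{-1}=1, q_{-2}=1, q_{-1}=0), until the denominator exceeds 26:
  i=0: a_0=5, p_0 = 5*1 + 0 = 5, q_0 = 5*0 + 1 = 1.
  i=1: a_1=2, p_1 = 2*5 + 1 = 11, q_1 = 2*1 + 0 = 2.
  i=2: a_2=2, p_2 = 2*11 + 5 = 27, q_2 = 2*2 + 1 = 5.
  i=3: a_3=5, p_3 = 5*27 + 11 = 146, q_3 = 5*5 + 2 = 27.
q_3 = 27 > 26, so the last convergent with denominator <= 26 is p_2/q_2 = 27/5.
The closest fraction with denominator <= 26 is either p_2/q_2 or the intermediate fraction (k*p_2 + p_1)/(k*q_2 + q_1) with the largest k >= 1 whose denominator stays <= 26; these approach x as k grows, and every other convergent or intermediate fraction in range is farther away.
Largest k: floor((26 - q_1)/q_2) = floor((26 - 2)/5) = 4.
That gives (4*27 + 11)/(4*5 + 2) = 119/22.
Compare the errors: |x - 27/5| = |319*5 - 27*59|/(59*5) = 2/295, and |x - 119/22| = |319*22 - 119*59|/(59*22) = 3/1298.
Cross-multiplying, 3*295 = 885 < 2596 = 2*1298, so 3/1298 is smaller: the intermediate fraction 119/22 is closer to x than 27/5.

119/22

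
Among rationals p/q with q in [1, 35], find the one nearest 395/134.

56/19

Expand x = 395/134 as a continued fraction with the Euclidean algorithm:
  395 = 2*134 + 127, so a_0 = 2.
  134 = 1*127 + 7, so a_1 = 1.
  127 = 18*7 + 1, so a_2 = 18.
  7 = 7*1 + 0, so a_3 = 7.
so x = [2; 1, 18, 7].
Convergents (p_i = a_i*p_{i-1} + p_{i-2}, q_i = a_i*q_{i-1} + q_{i-2} with p_{-2}=0, p_{-1}=1, q_{-2}=1, q_{-1}=0), until the denominator exceeds 35:
  i=0: a_0=2, p_0 = 2*1 + 0 = 2, q_0 = 2*0 + 1 = 1.
  i=1: a_1=1, p_1 = 1*2 + 1 = 3, q_1 = 1*1 + 0 = 1.
  i=2: a_2=18, p_2 = 18*3 + 2 = 56, q_2 = 18*1 + 1 = 19.
  i=3: a_3=7, p_3 = 7*56 + 3 = 395, q_3 = 7*19 + 1 = 134.
q_3 = 134 > 35, so the last convergent with denominator <= 35 is p_2/q_2 = 56/19.
The closest fraction with denominator <= 35 is either p_2/q_2 or the intermediate fraction (k*p_2 + p_1)/(k*q_2 + q_1) with the largest k >= 1 whose denominator stays <= 35; these approach x as k grows, and every other convergent or intermediate fraction in range is farther away.
Largest k: floor((35 - q_1)/q_2) = floor((35 - 1)/19) = 1.
That gives (1*56 + 3)/(1*19 + 1) = 59/20.
Compare the errors: |x - 56/19| = |395*19 - 56*134|/(134*19) = 1/2546, and |x - 59/20| = |395*20 - 59*134|/(134*20) = 6/2680.
Cross-multiplying, 1*2680 = 2680 < 15276 = 6*2546, so 1/2546 is smaller: the convergent 56/19 is closer to x than 59/20.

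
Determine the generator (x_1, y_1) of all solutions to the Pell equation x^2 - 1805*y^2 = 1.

First expand sqrt(1805) as a continued fraction. With x_i = (sqrt(1805) + m_i)/d_i and (m_0, d_0) = (0, 1): a_0 = floor(sqrt(1805)) = 42, since 42^2 = 1764 <= 1805 < 1849 = 43^2.
Iterate m_{i+1} = d_i*a_i - m_i, d_{i+1} = (1805 - m_{i+1}^2)/d_i, a_{i+1} = floor((a_0 + m_{i+1})/d_{i+1}):
  m_1 = 1*42 - 0 = 42, d_1 = (1805 - 42^2)/1 = 41/1 = 41, a_1 = floor((42 + 42)/41) = 2.
  m_2 = 41*2 - 42 = 40, d_2 = (1805 - 40^2)/41 = 205/41 = 5, a_2 = floor((42 + 40)/5) = 16.
  m_3 = 5*16 - 40 = 40, d_3 = (1805 - 40^2)/5 = 205/5 = 41, a_3 = floor((42 + 40)/41) = 2.
  m_4 = 41*2 - 40 = 42, d_4 = (1805 - 42^2)/41 = 41/41 = 1, a_4 = floor((42 + 42)/1) = 84.
  m_5 = 1*84 - 42 = 42, d_5 = (1805 - 42^2)/1 = 41/1 = 41: (m_5, d_5) = (m_1, d_1) = (42, 41), so from here the quotients repeat a_1, ..., a_4; the period length is 4.
So sqrt(1805) = [42; (2, 16, 2, 84)] with period length k = 4.
k is even, so the fundamental solution of x^2 - 1805y^2 = 1 is (p_{k-1}, q_{k-1}) = (p_3, q_3); compute convergents through index 3.
Convergents (p_i = a_i*p_{i-1} + p_{i-2}, q_i = a_i*q_{i-1} + q_{i-2} with p_{-2}=0, p_{-1}=1, q_{-2}=1, q_{-1}=0):
  i=0: a_0=42, p_0 = 42*1 + 0 = 42, q_0 = 42*0 + 1 = 1.
  i=1: a_1=2, p_1 = 2*42 + 1 = 85, q_1 = 2*1 + 0 = 2.
  i=2: a_2=16, p_2 = 16*85 + 42 = 1402, q_2 = 16*2 + 1 = 33.
  i=3: a_3=2, p_3 = 2*1402 + 85 = 2889, q_3 = 2*33 + 2 = 68.
Check: 2889^2 - 1805*68^2 = 8346321 - 8346320 = 1, so (x, y) = (2889, 68) solves the equation, and by the theorem it is the least positive solution.

(x, y) = (2889, 68)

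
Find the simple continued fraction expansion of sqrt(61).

[7; (1, 4, 3, 1, 2, 2, 1, 3, 4, 1, 14)]

Write x_i = (sqrt(61) + m_i)/d_i with (m_0, d_0) = (0, 1). a_0 = floor(sqrt(61)) = 7, since 7^2 = 49 <= 61 < 64 = 8^2.
Iterate m_{i+1} = d_i*a_i - m_i, d_{i+1} = (61 - m_{i+1}^2)/d_i, a_{i+1} = floor((a_0 + m_{i+1})/d_{i+1}):
  m_1 = 1*7 - 0 = 7, d_1 = (61 - 7^2)/1 = 12/1 = 12, a_1 = floor((7 + 7)/12) = 1.
  m_2 = 12*1 - 7 = 5, d_2 = (61 - 5^2)/12 = 36/12 = 3, a_2 = floor((7 + 5)/3) = 4.
  m_3 = 3*4 - 5 = 7, d_3 = (61 - 7^2)/3 = 12/3 = 4, a_3 = floor((7 + 7)/4) = 3.
  m_4 = 4*3 - 7 = 5, d_4 = (61 - 5^2)/4 = 36/4 = 9, a_4 = floor((7 + 5)/9) = 1.
  m_5 = 9*1 - 5 = 4, d_5 = (61 - 4^2)/9 = 45/9 = 5, a_5 = floor((7 + 4)/5) = 2.
  m_6 = 5*2 - 4 = 6, d_6 = (61 - 6^2)/5 = 25/5 = 5, a_6 = floor((7 + 6)/5) = 2.
  m_7 = 5*2 - 6 = 4, d_7 = (61 - 4^2)/5 = 45/5 = 9, a_7 = floor((7 + 4)/9) = 1.
  m_8 = 9*1 - 4 = 5, d_8 = (61 - 5^2)/9 = 36/9 = 4, a_8 = floor((7 + 5)/4) = 3.
  m_9 = 4*3 - 5 = 7, d_9 = (61 - 7^2)/4 = 12/4 = 3, a_9 = floor((7 + 7)/3) = 4.
  m_10 = 3*4 - 7 = 5, d_10 = (61 - 5^2)/3 = 36/3 = 12, a_10 = floor((7 + 5)/12) = 1.
  m_11 = 12*1 - 5 = 7, d_11 = (61 - 7^2)/12 = 12/12 = 1, a_11 = floor((7 + 7)/1) = 14.
  m_12 = 1*14 - 7 = 7, d_12 = (61 - 7^2)/1 = 12/1 = 12: (m_12, d_12) = (m_1, d_1) = (7, 12), so from here the quotients repeat a_1, ..., a_11; the period length is 11.
Hence the expansion of sqrt(61) is a_0 = 7 followed by the repeating block 1, 4, 3, 1, 2, 2, 1, 3, 4, 1, 14 (period 11).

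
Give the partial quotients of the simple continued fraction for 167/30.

[5; 1, 1, 3, 4]

Run the Euclidean algorithm on 167 and 30; the successive quotients are the partial quotients a_0, a_1, ... (each step inverts the fractional part left over by the previous one):
  167 = 5*30 + 17, so a_0 = 5.
  30 = 1*17 + 13, so a_1 = 1.
  17 = 1*13 + 4, so a_2 = 1.
  13 = 3*4 + 1, so a_3 = 3.
  4 = 4*1 + 0, so a_4 = 4.
The remainder reaches 0 after 5 divisions, so the expansion has 5 partial quotients, read off in order.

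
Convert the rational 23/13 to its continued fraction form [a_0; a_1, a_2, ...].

[1; 1, 3, 3]

Run the Euclidean algorithm on 23 and 13; the successive quotients are the partial quotients a_0, a_1, ... (each step inverts the fractional part left over by the previous one):
  23 = 1*13 + 10, so a_0 = 1.
  13 = 1*10 + 3, so a_1 = 1.
  10 = 3*3 + 1, so a_2 = 3.
  3 = 3*1 + 0, so a_3 = 3.
The remainder reaches 0 after 4 divisions, so the expansion has 4 partial quotients, read off in order.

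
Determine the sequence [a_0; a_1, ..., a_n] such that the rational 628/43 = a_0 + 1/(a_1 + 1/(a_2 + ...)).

Run the Euclidean algorithm on 628 and 43; the successive quotients are the partial quotients a_0, a_1, ... (each step inverts the fractional part left over by the previous one):
  628 = 14*43 + 26, so a_0 = 14.
  43 = 1*26 + 17, so a_1 = 1.
  26 = 1*17 + 9, so a_2 = 1.
  17 = 1*9 + 8, so a_3 = 1.
  9 = 1*8 + 1, so a_4 = 1.
  8 = 8*1 + 0, so a_5 = 8.
The remainder reaches 0 after 6 divisions, so the expansion has 6 partial quotients, read off in order.

[14; 1, 1, 1, 1, 8]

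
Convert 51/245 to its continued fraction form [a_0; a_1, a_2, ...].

[0; 4, 1, 4, 10]

Run the Euclidean algorithm on 51 and 245; the successive quotients are the partial quotients a_0, a_1, ... (each step inverts the fractional part left over by the previous one):
  51 = 0*245 + 51, so a_0 = 0.
  245 = 4*51 + 41, so a_1 = 4.
  51 = 1*41 + 10, so a_2 = 1.
  41 = 4*10 + 1, so a_3 = 4.
  10 = 10*1 + 0, so a_4 = 10.
The remainder reaches 0 after 5 divisions, so the expansion has 5 partial quotients, read off in order.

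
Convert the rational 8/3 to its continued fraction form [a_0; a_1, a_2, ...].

[2; 1, 2]

Run the Euclidean algorithm on 8 and 3; the successive quotients are the partial quotients a_0, a_1, ... (each step inverts the fractional part left over by the previous one):
  8 = 2*3 + 2, so a_0 = 2.
  3 = 1*2 + 1, so a_1 = 1.
  2 = 2*1 + 0, so a_2 = 2.
The remainder reaches 0 after 3 divisions, so the expansion has 3 partial quotients, read off in order.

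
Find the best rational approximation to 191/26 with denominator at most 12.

Expand x = 191/26 as a continued fraction with the Euclidean algorithm:
  191 = 7*26 + 9, so a_0 = 7.
  26 = 2*9 + 8, so a_1 = 2.
  9 = 1*8 + 1, so a_2 = 1.
  8 = 8*1 + 0, so a_3 = 8.
so x = [7; 2, 1, 8].
Convergents (p_i = a_i*p_{i-1} + p_{i-2}, q_i = a_i*q_{i-1} + q_{i-2} with p_{-2}=0, p_{-1}=1, q_{-2}=1, q_{-1}=0), until the denominator exceeds 12:
  i=0: a_0=7, p_0 = 7*1 + 0 = 7, q_0 = 7*0 + 1 = 1.
  i=1: a_1=2, p_1 = 2*7 + 1 = 15, q_1 = 2*1 + 0 = 2.
  i=2: a_2=1, p_2 = 1*15 + 7 = 22, q_2 = 1*2 + 1 = 3.
  i=3: a_3=8, p_3 = 8*22 + 15 = 191, q_3 = 8*3 + 2 = 26.
q_3 = 26 > 12, so the last convergent with denominator <= 12 is p_2/q_2 = 22/3.
The closest fraction with denominator <= 12 is either p_2/q_2 or the intermediate fraction (k*p_2 + p_1)/(k*q_2 + q_1) with the largest k >= 1 whose denominator stays <= 12; these approach x as k grows, and every other convergent or intermediate fraction in range is farther away.
Largest k: floor((12 - q_1)/q_2) = floor((12 - 2)/3) = 3.
That gives (3*22 + 15)/(3*3 + 2) = 81/11.
Compare the errors: |x - 22/3| = |191*3 - 22*26|/(26*3) = 1/78, and |x - 81/11| = |191*11 - 81*26|/(26*11) = 5/286.
Cross-multiplying, 1*286 = 286 < 390 = 5*78, so 1/78 is smaller: the convergent 22/3 is closer to x than 81/11.

22/3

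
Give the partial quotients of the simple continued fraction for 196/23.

Run the Euclidean algorithm on 196 and 23; the successive quotients are the partial quotients a_0, a_1, ... (each step inverts the fractional part left over by the previous one):
  196 = 8*23 + 12, so a_0 = 8.
  23 = 1*12 + 11, so a_1 = 1.
  12 = 1*11 + 1, so a_2 = 1.
  11 = 11*1 + 0, so a_3 = 11.
The remainder reaches 0 after 4 divisions, so the expansion has 4 partial quotients, read off in order.

[8; 1, 1, 11]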